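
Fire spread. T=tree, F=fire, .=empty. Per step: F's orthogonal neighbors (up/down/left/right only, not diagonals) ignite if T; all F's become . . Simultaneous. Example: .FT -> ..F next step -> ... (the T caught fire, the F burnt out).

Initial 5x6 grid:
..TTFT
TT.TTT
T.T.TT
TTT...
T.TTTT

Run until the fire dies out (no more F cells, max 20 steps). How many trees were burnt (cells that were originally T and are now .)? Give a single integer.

Step 1: +3 fires, +1 burnt (F count now 3)
Step 2: +4 fires, +3 burnt (F count now 4)
Step 3: +1 fires, +4 burnt (F count now 1)
Step 4: +0 fires, +1 burnt (F count now 0)
Fire out after step 4
Initially T: 20, now '.': 18
Total burnt (originally-T cells now '.'): 8

Answer: 8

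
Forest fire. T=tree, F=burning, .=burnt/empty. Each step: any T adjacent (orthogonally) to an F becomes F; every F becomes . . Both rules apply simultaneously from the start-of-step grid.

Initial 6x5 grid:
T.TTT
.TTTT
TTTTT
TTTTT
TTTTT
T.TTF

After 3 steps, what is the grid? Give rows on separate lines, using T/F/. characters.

Step 1: 2 trees catch fire, 1 burn out
  T.TTT
  .TTTT
  TTTTT
  TTTTT
  TTTTF
  T.TF.
Step 2: 3 trees catch fire, 2 burn out
  T.TTT
  .TTTT
  TTTTT
  TTTTF
  TTTF.
  T.F..
Step 3: 3 trees catch fire, 3 burn out
  T.TTT
  .TTTT
  TTTTF
  TTTF.
  TTF..
  T....

T.TTT
.TTTT
TTTTF
TTTF.
TTF..
T....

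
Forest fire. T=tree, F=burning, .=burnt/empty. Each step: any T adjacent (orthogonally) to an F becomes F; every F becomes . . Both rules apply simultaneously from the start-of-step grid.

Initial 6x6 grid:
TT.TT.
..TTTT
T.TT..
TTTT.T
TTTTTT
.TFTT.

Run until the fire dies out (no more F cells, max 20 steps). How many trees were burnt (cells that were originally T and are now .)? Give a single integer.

Answer: 23

Derivation:
Step 1: +3 fires, +1 burnt (F count now 3)
Step 2: +4 fires, +3 burnt (F count now 4)
Step 3: +5 fires, +4 burnt (F count now 5)
Step 4: +4 fires, +5 burnt (F count now 4)
Step 5: +3 fires, +4 burnt (F count now 3)
Step 6: +2 fires, +3 burnt (F count now 2)
Step 7: +2 fires, +2 burnt (F count now 2)
Step 8: +0 fires, +2 burnt (F count now 0)
Fire out after step 8
Initially T: 25, now '.': 34
Total burnt (originally-T cells now '.'): 23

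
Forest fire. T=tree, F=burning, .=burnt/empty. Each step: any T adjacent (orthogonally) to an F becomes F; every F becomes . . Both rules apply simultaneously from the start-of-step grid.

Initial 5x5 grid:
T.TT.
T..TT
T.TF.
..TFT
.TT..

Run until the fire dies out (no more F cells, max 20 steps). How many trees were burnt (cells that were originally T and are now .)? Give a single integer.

Answer: 9

Derivation:
Step 1: +4 fires, +2 burnt (F count now 4)
Step 2: +3 fires, +4 burnt (F count now 3)
Step 3: +2 fires, +3 burnt (F count now 2)
Step 4: +0 fires, +2 burnt (F count now 0)
Fire out after step 4
Initially T: 12, now '.': 22
Total burnt (originally-T cells now '.'): 9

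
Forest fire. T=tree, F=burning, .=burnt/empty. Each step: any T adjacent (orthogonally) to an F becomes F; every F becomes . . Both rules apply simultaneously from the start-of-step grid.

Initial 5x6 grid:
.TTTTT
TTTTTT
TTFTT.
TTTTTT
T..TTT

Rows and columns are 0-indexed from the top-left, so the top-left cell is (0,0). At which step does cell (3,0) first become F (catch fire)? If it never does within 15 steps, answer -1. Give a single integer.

Step 1: cell (3,0)='T' (+4 fires, +1 burnt)
Step 2: cell (3,0)='T' (+7 fires, +4 burnt)
Step 3: cell (3,0)='F' (+7 fires, +7 burnt)
  -> target ignites at step 3
Step 4: cell (3,0)='.' (+5 fires, +7 burnt)
Step 5: cell (3,0)='.' (+2 fires, +5 burnt)
Step 6: cell (3,0)='.' (+0 fires, +2 burnt)
  fire out at step 6

3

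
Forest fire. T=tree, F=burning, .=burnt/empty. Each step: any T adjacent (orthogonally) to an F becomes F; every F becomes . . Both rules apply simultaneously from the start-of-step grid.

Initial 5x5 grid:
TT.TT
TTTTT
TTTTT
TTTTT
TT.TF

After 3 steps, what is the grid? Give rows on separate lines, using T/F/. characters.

Step 1: 2 trees catch fire, 1 burn out
  TT.TT
  TTTTT
  TTTTT
  TTTTF
  TT.F.
Step 2: 2 trees catch fire, 2 burn out
  TT.TT
  TTTTT
  TTTTF
  TTTF.
  TT...
Step 3: 3 trees catch fire, 2 burn out
  TT.TT
  TTTTF
  TTTF.
  TTF..
  TT...

TT.TT
TTTTF
TTTF.
TTF..
TT...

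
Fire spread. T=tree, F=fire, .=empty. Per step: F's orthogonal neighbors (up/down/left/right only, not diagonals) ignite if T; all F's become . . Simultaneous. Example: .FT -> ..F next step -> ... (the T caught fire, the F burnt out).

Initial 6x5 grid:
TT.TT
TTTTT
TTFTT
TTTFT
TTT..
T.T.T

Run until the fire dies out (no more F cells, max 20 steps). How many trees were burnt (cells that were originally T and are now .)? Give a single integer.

Step 1: +5 fires, +2 burnt (F count now 5)
Step 2: +6 fires, +5 burnt (F count now 6)
Step 3: +7 fires, +6 burnt (F count now 7)
Step 4: +3 fires, +7 burnt (F count now 3)
Step 5: +1 fires, +3 burnt (F count now 1)
Step 6: +0 fires, +1 burnt (F count now 0)
Fire out after step 6
Initially T: 23, now '.': 29
Total burnt (originally-T cells now '.'): 22

Answer: 22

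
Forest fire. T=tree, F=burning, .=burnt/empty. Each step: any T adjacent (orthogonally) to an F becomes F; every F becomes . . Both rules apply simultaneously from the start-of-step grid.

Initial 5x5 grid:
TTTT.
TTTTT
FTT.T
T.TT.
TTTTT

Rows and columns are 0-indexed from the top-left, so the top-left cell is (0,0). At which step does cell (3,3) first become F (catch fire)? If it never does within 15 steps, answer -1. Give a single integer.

Step 1: cell (3,3)='T' (+3 fires, +1 burnt)
Step 2: cell (3,3)='T' (+4 fires, +3 burnt)
Step 3: cell (3,3)='T' (+4 fires, +4 burnt)
Step 4: cell (3,3)='F' (+4 fires, +4 burnt)
  -> target ignites at step 4
Step 5: cell (3,3)='.' (+3 fires, +4 burnt)
Step 6: cell (3,3)='.' (+2 fires, +3 burnt)
Step 7: cell (3,3)='.' (+0 fires, +2 burnt)
  fire out at step 7

4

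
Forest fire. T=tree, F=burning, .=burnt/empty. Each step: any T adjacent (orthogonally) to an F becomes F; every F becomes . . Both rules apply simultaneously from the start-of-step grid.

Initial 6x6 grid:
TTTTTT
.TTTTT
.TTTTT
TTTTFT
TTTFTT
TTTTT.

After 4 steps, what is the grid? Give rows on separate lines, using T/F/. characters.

Step 1: 6 trees catch fire, 2 burn out
  TTTTTT
  .TTTTT
  .TTTFT
  TTTF.F
  TTF.FT
  TTTFT.
Step 2: 8 trees catch fire, 6 burn out
  TTTTTT
  .TTTFT
  .TTF.F
  TTF...
  TF...F
  TTF.F.
Step 3: 7 trees catch fire, 8 burn out
  TTTTFT
  .TTF.F
  .TF...
  TF....
  F.....
  TF....
Step 4: 6 trees catch fire, 7 burn out
  TTTF.F
  .TF...
  .F....
  F.....
  ......
  F.....

TTTF.F
.TF...
.F....
F.....
......
F.....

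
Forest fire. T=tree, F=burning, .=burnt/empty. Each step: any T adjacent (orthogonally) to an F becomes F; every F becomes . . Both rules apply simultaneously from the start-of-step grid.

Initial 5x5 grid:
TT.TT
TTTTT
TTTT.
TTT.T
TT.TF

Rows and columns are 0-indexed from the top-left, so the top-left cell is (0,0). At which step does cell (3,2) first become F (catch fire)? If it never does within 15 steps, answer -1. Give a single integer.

Step 1: cell (3,2)='T' (+2 fires, +1 burnt)
Step 2: cell (3,2)='T' (+0 fires, +2 burnt)
  fire out at step 2
Target never catches fire within 15 steps

-1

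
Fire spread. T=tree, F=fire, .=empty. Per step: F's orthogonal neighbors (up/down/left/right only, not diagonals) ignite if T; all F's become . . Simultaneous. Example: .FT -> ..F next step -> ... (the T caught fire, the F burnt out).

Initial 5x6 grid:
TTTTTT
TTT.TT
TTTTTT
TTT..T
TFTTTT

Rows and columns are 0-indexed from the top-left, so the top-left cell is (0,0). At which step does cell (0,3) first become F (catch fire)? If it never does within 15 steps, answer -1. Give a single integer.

Step 1: cell (0,3)='T' (+3 fires, +1 burnt)
Step 2: cell (0,3)='T' (+4 fires, +3 burnt)
Step 3: cell (0,3)='T' (+4 fires, +4 burnt)
Step 4: cell (0,3)='T' (+5 fires, +4 burnt)
Step 5: cell (0,3)='T' (+4 fires, +5 burnt)
Step 6: cell (0,3)='F' (+3 fires, +4 burnt)
  -> target ignites at step 6
Step 7: cell (0,3)='.' (+2 fires, +3 burnt)
Step 8: cell (0,3)='.' (+1 fires, +2 burnt)
Step 9: cell (0,3)='.' (+0 fires, +1 burnt)
  fire out at step 9

6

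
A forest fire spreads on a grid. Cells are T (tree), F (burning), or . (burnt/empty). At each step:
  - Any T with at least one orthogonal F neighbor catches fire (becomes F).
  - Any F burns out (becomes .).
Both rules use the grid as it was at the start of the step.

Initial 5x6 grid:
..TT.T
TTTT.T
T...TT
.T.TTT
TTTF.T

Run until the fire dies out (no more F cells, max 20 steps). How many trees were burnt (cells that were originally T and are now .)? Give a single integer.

Answer: 12

Derivation:
Step 1: +2 fires, +1 burnt (F count now 2)
Step 2: +2 fires, +2 burnt (F count now 2)
Step 3: +4 fires, +2 burnt (F count now 4)
Step 4: +2 fires, +4 burnt (F count now 2)
Step 5: +1 fires, +2 burnt (F count now 1)
Step 6: +1 fires, +1 burnt (F count now 1)
Step 7: +0 fires, +1 burnt (F count now 0)
Fire out after step 7
Initially T: 19, now '.': 23
Total burnt (originally-T cells now '.'): 12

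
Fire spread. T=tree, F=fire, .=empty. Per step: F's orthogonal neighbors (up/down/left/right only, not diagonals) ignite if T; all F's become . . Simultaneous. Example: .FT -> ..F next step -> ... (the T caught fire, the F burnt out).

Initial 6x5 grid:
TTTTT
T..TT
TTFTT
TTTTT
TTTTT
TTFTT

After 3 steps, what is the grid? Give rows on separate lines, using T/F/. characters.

Step 1: 6 trees catch fire, 2 burn out
  TTTTT
  T..TT
  TF.FT
  TTFTT
  TTFTT
  TF.FT
Step 2: 9 trees catch fire, 6 burn out
  TTTTT
  T..FT
  F...F
  TF.FT
  TF.FT
  F...F
Step 3: 7 trees catch fire, 9 burn out
  TTTFT
  F...F
  .....
  F...F
  F...F
  .....

TTTFT
F...F
.....
F...F
F...F
.....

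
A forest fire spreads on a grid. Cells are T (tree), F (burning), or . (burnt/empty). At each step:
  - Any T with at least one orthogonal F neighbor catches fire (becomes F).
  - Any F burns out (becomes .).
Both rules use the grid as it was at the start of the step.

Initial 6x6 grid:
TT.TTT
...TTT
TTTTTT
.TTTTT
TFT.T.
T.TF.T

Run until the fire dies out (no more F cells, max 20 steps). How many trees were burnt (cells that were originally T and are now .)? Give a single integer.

Answer: 22

Derivation:
Step 1: +4 fires, +2 burnt (F count now 4)
Step 2: +3 fires, +4 burnt (F count now 3)
Step 3: +3 fires, +3 burnt (F count now 3)
Step 4: +2 fires, +3 burnt (F count now 2)
Step 5: +4 fires, +2 burnt (F count now 4)
Step 6: +3 fires, +4 burnt (F count now 3)
Step 7: +2 fires, +3 burnt (F count now 2)
Step 8: +1 fires, +2 burnt (F count now 1)
Step 9: +0 fires, +1 burnt (F count now 0)
Fire out after step 9
Initially T: 25, now '.': 33
Total burnt (originally-T cells now '.'): 22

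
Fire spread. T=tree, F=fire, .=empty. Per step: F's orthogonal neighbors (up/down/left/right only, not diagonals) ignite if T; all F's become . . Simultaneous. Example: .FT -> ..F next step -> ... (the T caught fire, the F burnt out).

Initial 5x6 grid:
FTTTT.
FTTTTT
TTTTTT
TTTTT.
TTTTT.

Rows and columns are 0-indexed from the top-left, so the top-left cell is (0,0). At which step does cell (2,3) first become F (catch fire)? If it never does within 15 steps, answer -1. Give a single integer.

Step 1: cell (2,3)='T' (+3 fires, +2 burnt)
Step 2: cell (2,3)='T' (+4 fires, +3 burnt)
Step 3: cell (2,3)='T' (+5 fires, +4 burnt)
Step 4: cell (2,3)='F' (+5 fires, +5 burnt)
  -> target ignites at step 4
Step 5: cell (2,3)='.' (+4 fires, +5 burnt)
Step 6: cell (2,3)='.' (+3 fires, +4 burnt)
Step 7: cell (2,3)='.' (+1 fires, +3 burnt)
Step 8: cell (2,3)='.' (+0 fires, +1 burnt)
  fire out at step 8

4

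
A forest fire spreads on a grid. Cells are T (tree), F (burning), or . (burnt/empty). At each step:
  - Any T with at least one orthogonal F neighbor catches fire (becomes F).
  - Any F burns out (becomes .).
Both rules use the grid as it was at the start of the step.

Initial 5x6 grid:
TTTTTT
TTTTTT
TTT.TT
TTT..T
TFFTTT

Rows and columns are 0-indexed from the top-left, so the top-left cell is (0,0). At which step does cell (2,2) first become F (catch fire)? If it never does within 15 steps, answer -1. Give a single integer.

Step 1: cell (2,2)='T' (+4 fires, +2 burnt)
Step 2: cell (2,2)='F' (+4 fires, +4 burnt)
  -> target ignites at step 2
Step 3: cell (2,2)='.' (+4 fires, +4 burnt)
Step 4: cell (2,2)='.' (+5 fires, +4 burnt)
Step 5: cell (2,2)='.' (+4 fires, +5 burnt)
Step 6: cell (2,2)='.' (+3 fires, +4 burnt)
Step 7: cell (2,2)='.' (+1 fires, +3 burnt)
Step 8: cell (2,2)='.' (+0 fires, +1 burnt)
  fire out at step 8

2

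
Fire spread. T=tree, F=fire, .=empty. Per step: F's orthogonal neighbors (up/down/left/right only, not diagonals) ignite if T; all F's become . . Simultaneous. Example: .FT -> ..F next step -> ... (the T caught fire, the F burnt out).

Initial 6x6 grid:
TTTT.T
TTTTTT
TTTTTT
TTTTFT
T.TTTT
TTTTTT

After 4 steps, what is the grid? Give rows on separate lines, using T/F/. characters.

Step 1: 4 trees catch fire, 1 burn out
  TTTT.T
  TTTTTT
  TTTTFT
  TTTF.F
  T.TTFT
  TTTTTT
Step 2: 7 trees catch fire, 4 burn out
  TTTT.T
  TTTTFT
  TTTF.F
  TTF...
  T.TF.F
  TTTTFT
Step 3: 7 trees catch fire, 7 burn out
  TTTT.T
  TTTF.F
  TTF...
  TF....
  T.F...
  TTTF.F
Step 4: 6 trees catch fire, 7 burn out
  TTTF.F
  TTF...
  TF....
  F.....
  T.....
  TTF...

TTTF.F
TTF...
TF....
F.....
T.....
TTF...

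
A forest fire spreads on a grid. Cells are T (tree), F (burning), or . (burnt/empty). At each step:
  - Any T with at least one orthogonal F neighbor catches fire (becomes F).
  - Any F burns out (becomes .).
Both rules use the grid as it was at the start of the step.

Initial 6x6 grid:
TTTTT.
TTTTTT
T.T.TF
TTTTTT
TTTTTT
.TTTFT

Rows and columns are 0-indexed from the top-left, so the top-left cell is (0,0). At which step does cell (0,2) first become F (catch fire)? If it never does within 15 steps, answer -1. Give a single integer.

Step 1: cell (0,2)='T' (+6 fires, +2 burnt)
Step 2: cell (0,2)='T' (+5 fires, +6 burnt)
Step 3: cell (0,2)='T' (+5 fires, +5 burnt)
Step 4: cell (0,2)='T' (+4 fires, +5 burnt)
Step 5: cell (0,2)='F' (+5 fires, +4 burnt)
  -> target ignites at step 5
Step 6: cell (0,2)='.' (+3 fires, +5 burnt)
Step 7: cell (0,2)='.' (+2 fires, +3 burnt)
Step 8: cell (0,2)='.' (+0 fires, +2 burnt)
  fire out at step 8

5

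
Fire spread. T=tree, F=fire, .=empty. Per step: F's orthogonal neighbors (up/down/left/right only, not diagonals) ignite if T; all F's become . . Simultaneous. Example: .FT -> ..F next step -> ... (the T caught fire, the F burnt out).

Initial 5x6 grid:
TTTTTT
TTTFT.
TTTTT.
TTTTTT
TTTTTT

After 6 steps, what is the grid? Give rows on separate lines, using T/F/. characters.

Step 1: 4 trees catch fire, 1 burn out
  TTTFTT
  TTF.F.
  TTTFT.
  TTTTTT
  TTTTTT
Step 2: 6 trees catch fire, 4 burn out
  TTF.FT
  TF....
  TTF.F.
  TTTFTT
  TTTTTT
Step 3: 7 trees catch fire, 6 burn out
  TF...F
  F.....
  TF....
  TTF.FT
  TTTFTT
Step 4: 6 trees catch fire, 7 burn out
  F.....
  ......
  F.....
  TF...F
  TTF.FT
Step 5: 3 trees catch fire, 6 burn out
  ......
  ......
  ......
  F.....
  TF...F
Step 6: 1 trees catch fire, 3 burn out
  ......
  ......
  ......
  ......
  F.....

......
......
......
......
F.....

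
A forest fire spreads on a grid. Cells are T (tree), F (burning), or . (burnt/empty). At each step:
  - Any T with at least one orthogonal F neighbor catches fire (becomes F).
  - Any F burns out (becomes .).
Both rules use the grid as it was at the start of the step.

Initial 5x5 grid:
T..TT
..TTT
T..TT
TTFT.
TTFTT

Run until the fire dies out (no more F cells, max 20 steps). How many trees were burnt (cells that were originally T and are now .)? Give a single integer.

Step 1: +4 fires, +2 burnt (F count now 4)
Step 2: +4 fires, +4 burnt (F count now 4)
Step 3: +3 fires, +4 burnt (F count now 3)
Step 4: +3 fires, +3 burnt (F count now 3)
Step 5: +1 fires, +3 burnt (F count now 1)
Step 6: +0 fires, +1 burnt (F count now 0)
Fire out after step 6
Initially T: 16, now '.': 24
Total burnt (originally-T cells now '.'): 15

Answer: 15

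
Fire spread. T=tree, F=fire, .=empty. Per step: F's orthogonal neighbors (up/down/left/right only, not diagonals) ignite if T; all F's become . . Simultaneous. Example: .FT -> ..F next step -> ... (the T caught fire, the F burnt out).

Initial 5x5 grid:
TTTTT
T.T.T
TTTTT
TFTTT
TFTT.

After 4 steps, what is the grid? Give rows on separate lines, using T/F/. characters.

Step 1: 5 trees catch fire, 2 burn out
  TTTTT
  T.T.T
  TFTTT
  F.FTT
  F.FT.
Step 2: 4 trees catch fire, 5 burn out
  TTTTT
  T.T.T
  F.FTT
  ...FT
  ...F.
Step 3: 4 trees catch fire, 4 burn out
  TTTTT
  F.F.T
  ...FT
  ....F
  .....
Step 4: 3 trees catch fire, 4 burn out
  FTFTT
  ....T
  ....F
  .....
  .....

FTFTT
....T
....F
.....
.....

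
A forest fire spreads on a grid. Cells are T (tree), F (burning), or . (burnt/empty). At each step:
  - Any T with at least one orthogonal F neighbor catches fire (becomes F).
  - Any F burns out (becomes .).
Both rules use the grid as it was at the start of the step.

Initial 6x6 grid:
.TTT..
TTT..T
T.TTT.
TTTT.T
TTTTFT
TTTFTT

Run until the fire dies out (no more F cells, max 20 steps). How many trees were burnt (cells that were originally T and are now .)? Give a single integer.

Step 1: +4 fires, +2 burnt (F count now 4)
Step 2: +5 fires, +4 burnt (F count now 5)
Step 3: +4 fires, +5 burnt (F count now 4)
Step 4: +4 fires, +4 burnt (F count now 4)
Step 5: +2 fires, +4 burnt (F count now 2)
Step 6: +3 fires, +2 burnt (F count now 3)
Step 7: +3 fires, +3 burnt (F count now 3)
Step 8: +0 fires, +3 burnt (F count now 0)
Fire out after step 8
Initially T: 26, now '.': 35
Total burnt (originally-T cells now '.'): 25

Answer: 25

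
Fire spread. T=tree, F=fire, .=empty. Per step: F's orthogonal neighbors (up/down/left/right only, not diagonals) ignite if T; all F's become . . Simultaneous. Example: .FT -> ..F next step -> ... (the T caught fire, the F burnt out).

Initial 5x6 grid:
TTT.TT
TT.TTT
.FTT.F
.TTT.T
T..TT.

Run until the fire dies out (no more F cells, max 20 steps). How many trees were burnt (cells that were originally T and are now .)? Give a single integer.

Answer: 18

Derivation:
Step 1: +5 fires, +2 burnt (F count now 5)
Step 2: +6 fires, +5 burnt (F count now 6)
Step 3: +5 fires, +6 burnt (F count now 5)
Step 4: +1 fires, +5 burnt (F count now 1)
Step 5: +1 fires, +1 burnt (F count now 1)
Step 6: +0 fires, +1 burnt (F count now 0)
Fire out after step 6
Initially T: 19, now '.': 29
Total burnt (originally-T cells now '.'): 18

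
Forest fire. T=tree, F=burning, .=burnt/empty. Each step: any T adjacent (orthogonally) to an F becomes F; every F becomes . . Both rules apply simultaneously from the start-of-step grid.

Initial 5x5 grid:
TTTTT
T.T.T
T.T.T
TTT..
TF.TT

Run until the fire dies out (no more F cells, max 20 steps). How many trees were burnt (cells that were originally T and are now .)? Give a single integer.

Step 1: +2 fires, +1 burnt (F count now 2)
Step 2: +2 fires, +2 burnt (F count now 2)
Step 3: +2 fires, +2 burnt (F count now 2)
Step 4: +2 fires, +2 burnt (F count now 2)
Step 5: +2 fires, +2 burnt (F count now 2)
Step 6: +2 fires, +2 burnt (F count now 2)
Step 7: +1 fires, +2 burnt (F count now 1)
Step 8: +1 fires, +1 burnt (F count now 1)
Step 9: +1 fires, +1 burnt (F count now 1)
Step 10: +0 fires, +1 burnt (F count now 0)
Fire out after step 10
Initially T: 17, now '.': 23
Total burnt (originally-T cells now '.'): 15

Answer: 15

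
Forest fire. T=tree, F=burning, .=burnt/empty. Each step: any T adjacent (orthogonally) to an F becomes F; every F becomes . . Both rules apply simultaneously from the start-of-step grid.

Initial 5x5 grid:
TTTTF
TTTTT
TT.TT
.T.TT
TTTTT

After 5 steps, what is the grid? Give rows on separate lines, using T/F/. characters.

Step 1: 2 trees catch fire, 1 burn out
  TTTF.
  TTTTF
  TT.TT
  .T.TT
  TTTTT
Step 2: 3 trees catch fire, 2 burn out
  TTF..
  TTTF.
  TT.TF
  .T.TT
  TTTTT
Step 3: 4 trees catch fire, 3 burn out
  TF...
  TTF..
  TT.F.
  .T.TF
  TTTTT
Step 4: 4 trees catch fire, 4 burn out
  F....
  TF...
  TT...
  .T.F.
  TTTTF
Step 5: 3 trees catch fire, 4 burn out
  .....
  F....
  TF...
  .T...
  TTTF.

.....
F....
TF...
.T...
TTTF.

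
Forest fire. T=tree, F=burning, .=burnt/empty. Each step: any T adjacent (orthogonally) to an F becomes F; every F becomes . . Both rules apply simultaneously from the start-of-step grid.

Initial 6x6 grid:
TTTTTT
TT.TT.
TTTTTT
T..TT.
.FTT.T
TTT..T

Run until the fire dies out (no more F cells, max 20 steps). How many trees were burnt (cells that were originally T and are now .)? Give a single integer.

Answer: 24

Derivation:
Step 1: +2 fires, +1 burnt (F count now 2)
Step 2: +3 fires, +2 burnt (F count now 3)
Step 3: +1 fires, +3 burnt (F count now 1)
Step 4: +2 fires, +1 burnt (F count now 2)
Step 5: +3 fires, +2 burnt (F count now 3)
Step 6: +4 fires, +3 burnt (F count now 4)
Step 7: +4 fires, +4 burnt (F count now 4)
Step 8: +4 fires, +4 burnt (F count now 4)
Step 9: +1 fires, +4 burnt (F count now 1)
Step 10: +0 fires, +1 burnt (F count now 0)
Fire out after step 10
Initially T: 26, now '.': 34
Total burnt (originally-T cells now '.'): 24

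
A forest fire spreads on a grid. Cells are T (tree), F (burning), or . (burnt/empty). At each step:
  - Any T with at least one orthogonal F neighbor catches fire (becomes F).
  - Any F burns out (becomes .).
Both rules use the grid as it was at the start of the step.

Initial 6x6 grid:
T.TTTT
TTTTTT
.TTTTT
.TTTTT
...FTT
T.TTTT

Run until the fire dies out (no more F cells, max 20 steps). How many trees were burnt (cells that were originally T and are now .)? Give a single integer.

Answer: 27

Derivation:
Step 1: +3 fires, +1 burnt (F count now 3)
Step 2: +6 fires, +3 burnt (F count now 6)
Step 3: +6 fires, +6 burnt (F count now 6)
Step 4: +5 fires, +6 burnt (F count now 5)
Step 5: +4 fires, +5 burnt (F count now 4)
Step 6: +2 fires, +4 burnt (F count now 2)
Step 7: +1 fires, +2 burnt (F count now 1)
Step 8: +0 fires, +1 burnt (F count now 0)
Fire out after step 8
Initially T: 28, now '.': 35
Total burnt (originally-T cells now '.'): 27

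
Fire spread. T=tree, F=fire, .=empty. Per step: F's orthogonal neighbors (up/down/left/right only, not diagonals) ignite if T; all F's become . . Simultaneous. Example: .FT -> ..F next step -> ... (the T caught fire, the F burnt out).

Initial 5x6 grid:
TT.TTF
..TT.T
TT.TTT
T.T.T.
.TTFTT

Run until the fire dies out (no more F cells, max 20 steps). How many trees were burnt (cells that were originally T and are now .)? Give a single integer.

Answer: 14

Derivation:
Step 1: +4 fires, +2 burnt (F count now 4)
Step 2: +6 fires, +4 burnt (F count now 6)
Step 3: +2 fires, +6 burnt (F count now 2)
Step 4: +2 fires, +2 burnt (F count now 2)
Step 5: +0 fires, +2 burnt (F count now 0)
Fire out after step 5
Initially T: 19, now '.': 25
Total burnt (originally-T cells now '.'): 14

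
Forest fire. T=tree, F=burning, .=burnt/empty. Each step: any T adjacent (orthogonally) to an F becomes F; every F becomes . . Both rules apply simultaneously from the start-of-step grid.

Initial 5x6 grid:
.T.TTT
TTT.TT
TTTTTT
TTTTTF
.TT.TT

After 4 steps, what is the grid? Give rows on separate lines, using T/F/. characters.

Step 1: 3 trees catch fire, 1 burn out
  .T.TTT
  TTT.TT
  TTTTTF
  TTTTF.
  .TT.TF
Step 2: 4 trees catch fire, 3 burn out
  .T.TTT
  TTT.TF
  TTTTF.
  TTTF..
  .TT.F.
Step 3: 4 trees catch fire, 4 burn out
  .T.TTF
  TTT.F.
  TTTF..
  TTF...
  .TT...
Step 4: 4 trees catch fire, 4 burn out
  .T.TF.
  TTT...
  TTF...
  TF....
  .TF...

.T.TF.
TTT...
TTF...
TF....
.TF...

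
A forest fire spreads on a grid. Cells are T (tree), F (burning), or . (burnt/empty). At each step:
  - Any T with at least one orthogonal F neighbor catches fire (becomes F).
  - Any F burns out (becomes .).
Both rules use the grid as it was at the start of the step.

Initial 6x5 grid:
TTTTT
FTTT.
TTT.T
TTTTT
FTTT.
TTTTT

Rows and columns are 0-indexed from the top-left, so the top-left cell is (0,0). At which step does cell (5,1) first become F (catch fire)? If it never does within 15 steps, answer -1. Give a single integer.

Step 1: cell (5,1)='T' (+6 fires, +2 burnt)
Step 2: cell (5,1)='F' (+6 fires, +6 burnt)
  -> target ignites at step 2
Step 3: cell (5,1)='.' (+6 fires, +6 burnt)
Step 4: cell (5,1)='.' (+3 fires, +6 burnt)
Step 5: cell (5,1)='.' (+3 fires, +3 burnt)
Step 6: cell (5,1)='.' (+1 fires, +3 burnt)
Step 7: cell (5,1)='.' (+0 fires, +1 burnt)
  fire out at step 7

2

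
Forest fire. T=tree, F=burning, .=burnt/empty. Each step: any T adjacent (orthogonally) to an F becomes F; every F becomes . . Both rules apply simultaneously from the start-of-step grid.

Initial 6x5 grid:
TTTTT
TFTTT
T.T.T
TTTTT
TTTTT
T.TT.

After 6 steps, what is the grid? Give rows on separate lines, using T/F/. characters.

Step 1: 3 trees catch fire, 1 burn out
  TFTTT
  F.FTT
  T.T.T
  TTTTT
  TTTTT
  T.TT.
Step 2: 5 trees catch fire, 3 burn out
  F.FTT
  ...FT
  F.F.T
  TTTTT
  TTTTT
  T.TT.
Step 3: 4 trees catch fire, 5 burn out
  ...FT
  ....F
  ....T
  FTFTT
  TTTTT
  T.TT.
Step 4: 6 trees catch fire, 4 burn out
  ....F
  .....
  ....F
  .F.FT
  FTFTT
  T.TT.
Step 5: 5 trees catch fire, 6 burn out
  .....
  .....
  .....
  ....F
  .F.FT
  F.FT.
Step 6: 2 trees catch fire, 5 burn out
  .....
  .....
  .....
  .....
  ....F
  ...F.

.....
.....
.....
.....
....F
...F.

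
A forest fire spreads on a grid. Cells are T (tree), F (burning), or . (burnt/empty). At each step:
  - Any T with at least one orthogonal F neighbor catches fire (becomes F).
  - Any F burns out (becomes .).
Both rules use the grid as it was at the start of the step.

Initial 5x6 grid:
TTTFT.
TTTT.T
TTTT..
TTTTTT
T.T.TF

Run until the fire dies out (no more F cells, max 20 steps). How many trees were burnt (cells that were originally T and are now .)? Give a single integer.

Step 1: +5 fires, +2 burnt (F count now 5)
Step 2: +4 fires, +5 burnt (F count now 4)
Step 3: +4 fires, +4 burnt (F count now 4)
Step 4: +3 fires, +4 burnt (F count now 3)
Step 5: +3 fires, +3 burnt (F count now 3)
Step 6: +1 fires, +3 burnt (F count now 1)
Step 7: +1 fires, +1 burnt (F count now 1)
Step 8: +0 fires, +1 burnt (F count now 0)
Fire out after step 8
Initially T: 22, now '.': 29
Total burnt (originally-T cells now '.'): 21

Answer: 21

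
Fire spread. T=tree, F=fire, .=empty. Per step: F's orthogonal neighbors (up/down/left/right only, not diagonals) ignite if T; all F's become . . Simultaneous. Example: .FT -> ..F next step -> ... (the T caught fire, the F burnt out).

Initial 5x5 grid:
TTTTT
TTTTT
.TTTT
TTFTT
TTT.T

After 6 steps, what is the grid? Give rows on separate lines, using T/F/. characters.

Step 1: 4 trees catch fire, 1 burn out
  TTTTT
  TTTTT
  .TFTT
  TF.FT
  TTF.T
Step 2: 6 trees catch fire, 4 burn out
  TTTTT
  TTFTT
  .F.FT
  F...F
  TF..T
Step 3: 6 trees catch fire, 6 burn out
  TTFTT
  TF.FT
  ....F
  .....
  F...F
Step 4: 4 trees catch fire, 6 burn out
  TF.FT
  F...F
  .....
  .....
  .....
Step 5: 2 trees catch fire, 4 burn out
  F...F
  .....
  .....
  .....
  .....
Step 6: 0 trees catch fire, 2 burn out
  .....
  .....
  .....
  .....
  .....

.....
.....
.....
.....
.....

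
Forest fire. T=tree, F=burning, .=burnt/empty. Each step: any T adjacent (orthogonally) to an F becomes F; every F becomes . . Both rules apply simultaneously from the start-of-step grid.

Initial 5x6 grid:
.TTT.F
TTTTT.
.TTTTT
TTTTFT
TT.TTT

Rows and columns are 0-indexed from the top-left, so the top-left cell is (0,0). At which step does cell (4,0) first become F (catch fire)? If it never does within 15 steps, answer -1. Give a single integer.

Step 1: cell (4,0)='T' (+4 fires, +2 burnt)
Step 2: cell (4,0)='T' (+6 fires, +4 burnt)
Step 3: cell (4,0)='T' (+3 fires, +6 burnt)
Step 4: cell (4,0)='T' (+5 fires, +3 burnt)
Step 5: cell (4,0)='F' (+3 fires, +5 burnt)
  -> target ignites at step 5
Step 6: cell (4,0)='.' (+2 fires, +3 burnt)
Step 7: cell (4,0)='.' (+0 fires, +2 burnt)
  fire out at step 7

5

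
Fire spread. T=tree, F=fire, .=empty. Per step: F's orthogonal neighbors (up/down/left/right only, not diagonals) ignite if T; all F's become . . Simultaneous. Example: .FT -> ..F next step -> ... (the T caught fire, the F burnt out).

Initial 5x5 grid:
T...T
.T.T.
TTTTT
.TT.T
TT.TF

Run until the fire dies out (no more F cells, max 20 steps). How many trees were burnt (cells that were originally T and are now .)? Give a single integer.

Answer: 13

Derivation:
Step 1: +2 fires, +1 burnt (F count now 2)
Step 2: +1 fires, +2 burnt (F count now 1)
Step 3: +1 fires, +1 burnt (F count now 1)
Step 4: +2 fires, +1 burnt (F count now 2)
Step 5: +2 fires, +2 burnt (F count now 2)
Step 6: +3 fires, +2 burnt (F count now 3)
Step 7: +1 fires, +3 burnt (F count now 1)
Step 8: +1 fires, +1 burnt (F count now 1)
Step 9: +0 fires, +1 burnt (F count now 0)
Fire out after step 9
Initially T: 15, now '.': 23
Total burnt (originally-T cells now '.'): 13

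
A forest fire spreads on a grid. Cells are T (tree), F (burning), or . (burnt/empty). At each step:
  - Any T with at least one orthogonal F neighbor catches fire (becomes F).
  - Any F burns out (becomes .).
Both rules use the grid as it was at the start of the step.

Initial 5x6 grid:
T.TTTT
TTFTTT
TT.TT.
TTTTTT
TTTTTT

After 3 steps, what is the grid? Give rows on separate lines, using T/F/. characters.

Step 1: 3 trees catch fire, 1 burn out
  T.FTTT
  TF.FTT
  TT.TT.
  TTTTTT
  TTTTTT
Step 2: 5 trees catch fire, 3 burn out
  T..FTT
  F...FT
  TF.FT.
  TTTTTT
  TTTTTT
Step 3: 7 trees catch fire, 5 burn out
  F...FT
  .....F
  F...F.
  TFTFTT
  TTTTTT

F...FT
.....F
F...F.
TFTFTT
TTTTTT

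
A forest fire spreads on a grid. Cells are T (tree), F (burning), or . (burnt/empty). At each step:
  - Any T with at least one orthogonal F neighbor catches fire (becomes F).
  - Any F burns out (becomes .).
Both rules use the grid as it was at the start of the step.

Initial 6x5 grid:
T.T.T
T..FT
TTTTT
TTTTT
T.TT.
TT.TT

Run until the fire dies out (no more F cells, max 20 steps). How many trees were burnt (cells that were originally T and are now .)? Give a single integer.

Step 1: +2 fires, +1 burnt (F count now 2)
Step 2: +4 fires, +2 burnt (F count now 4)
Step 3: +4 fires, +4 burnt (F count now 4)
Step 4: +4 fires, +4 burnt (F count now 4)
Step 5: +3 fires, +4 burnt (F count now 3)
Step 6: +2 fires, +3 burnt (F count now 2)
Step 7: +1 fires, +2 burnt (F count now 1)
Step 8: +1 fires, +1 burnt (F count now 1)
Step 9: +0 fires, +1 burnt (F count now 0)
Fire out after step 9
Initially T: 22, now '.': 29
Total burnt (originally-T cells now '.'): 21

Answer: 21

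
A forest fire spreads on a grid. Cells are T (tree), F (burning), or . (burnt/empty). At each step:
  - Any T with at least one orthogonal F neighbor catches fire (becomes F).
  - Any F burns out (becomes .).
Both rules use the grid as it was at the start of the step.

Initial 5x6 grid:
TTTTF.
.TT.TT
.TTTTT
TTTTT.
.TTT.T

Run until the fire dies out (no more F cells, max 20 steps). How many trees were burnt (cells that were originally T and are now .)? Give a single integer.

Answer: 21

Derivation:
Step 1: +2 fires, +1 burnt (F count now 2)
Step 2: +3 fires, +2 burnt (F count now 3)
Step 3: +5 fires, +3 burnt (F count now 5)
Step 4: +4 fires, +5 burnt (F count now 4)
Step 5: +3 fires, +4 burnt (F count now 3)
Step 6: +2 fires, +3 burnt (F count now 2)
Step 7: +2 fires, +2 burnt (F count now 2)
Step 8: +0 fires, +2 burnt (F count now 0)
Fire out after step 8
Initially T: 22, now '.': 29
Total burnt (originally-T cells now '.'): 21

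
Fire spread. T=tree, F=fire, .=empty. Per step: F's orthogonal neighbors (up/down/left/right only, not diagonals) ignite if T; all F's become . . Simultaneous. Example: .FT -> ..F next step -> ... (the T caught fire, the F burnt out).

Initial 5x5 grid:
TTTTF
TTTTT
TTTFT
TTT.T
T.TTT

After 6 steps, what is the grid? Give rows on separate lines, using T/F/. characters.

Step 1: 5 trees catch fire, 2 burn out
  TTTF.
  TTTFF
  TTF.F
  TTT.T
  T.TTT
Step 2: 5 trees catch fire, 5 burn out
  TTF..
  TTF..
  TF...
  TTF.F
  T.TTT
Step 3: 6 trees catch fire, 5 burn out
  TF...
  TF...
  F....
  TF...
  T.FTF
Step 4: 4 trees catch fire, 6 burn out
  F....
  F....
  .....
  F....
  T..F.
Step 5: 1 trees catch fire, 4 burn out
  .....
  .....
  .....
  .....
  F....
Step 6: 0 trees catch fire, 1 burn out
  .....
  .....
  .....
  .....
  .....

.....
.....
.....
.....
.....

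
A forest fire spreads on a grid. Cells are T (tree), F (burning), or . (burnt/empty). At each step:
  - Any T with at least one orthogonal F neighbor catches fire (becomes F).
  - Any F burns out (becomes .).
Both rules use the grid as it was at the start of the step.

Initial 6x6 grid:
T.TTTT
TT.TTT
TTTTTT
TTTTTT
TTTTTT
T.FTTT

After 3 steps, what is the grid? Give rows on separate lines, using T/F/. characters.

Step 1: 2 trees catch fire, 1 burn out
  T.TTTT
  TT.TTT
  TTTTTT
  TTTTTT
  TTFTTT
  T..FTT
Step 2: 4 trees catch fire, 2 burn out
  T.TTTT
  TT.TTT
  TTTTTT
  TTFTTT
  TF.FTT
  T...FT
Step 3: 6 trees catch fire, 4 burn out
  T.TTTT
  TT.TTT
  TTFTTT
  TF.FTT
  F...FT
  T....F

T.TTTT
TT.TTT
TTFTTT
TF.FTT
F...FT
T....F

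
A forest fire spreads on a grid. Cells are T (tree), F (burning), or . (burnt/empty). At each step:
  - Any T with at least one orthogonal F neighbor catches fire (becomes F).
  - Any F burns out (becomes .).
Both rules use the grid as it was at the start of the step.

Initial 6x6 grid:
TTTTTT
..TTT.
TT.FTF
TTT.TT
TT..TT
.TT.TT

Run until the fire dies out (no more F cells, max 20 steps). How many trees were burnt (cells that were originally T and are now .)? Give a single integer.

Answer: 16

Derivation:
Step 1: +3 fires, +2 burnt (F count now 3)
Step 2: +5 fires, +3 burnt (F count now 5)
Step 3: +4 fires, +5 burnt (F count now 4)
Step 4: +3 fires, +4 burnt (F count now 3)
Step 5: +1 fires, +3 burnt (F count now 1)
Step 6: +0 fires, +1 burnt (F count now 0)
Fire out after step 6
Initially T: 25, now '.': 27
Total burnt (originally-T cells now '.'): 16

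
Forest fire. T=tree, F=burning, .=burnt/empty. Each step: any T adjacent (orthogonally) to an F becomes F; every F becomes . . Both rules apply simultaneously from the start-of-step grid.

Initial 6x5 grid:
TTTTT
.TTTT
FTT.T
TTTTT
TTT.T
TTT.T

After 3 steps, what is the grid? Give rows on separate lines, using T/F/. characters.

Step 1: 2 trees catch fire, 1 burn out
  TTTTT
  .TTTT
  .FT.T
  FTTTT
  TTT.T
  TTT.T
Step 2: 4 trees catch fire, 2 burn out
  TTTTT
  .FTTT
  ..F.T
  .FTTT
  FTT.T
  TTT.T
Step 3: 5 trees catch fire, 4 burn out
  TFTTT
  ..FTT
  ....T
  ..FTT
  .FT.T
  FTT.T

TFTTT
..FTT
....T
..FTT
.FT.T
FTT.T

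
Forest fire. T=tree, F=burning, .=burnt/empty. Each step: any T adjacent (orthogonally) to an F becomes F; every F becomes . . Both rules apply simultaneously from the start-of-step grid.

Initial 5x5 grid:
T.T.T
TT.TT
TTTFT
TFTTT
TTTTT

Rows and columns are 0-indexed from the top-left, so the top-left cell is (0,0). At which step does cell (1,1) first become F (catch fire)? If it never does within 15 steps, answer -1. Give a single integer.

Step 1: cell (1,1)='T' (+8 fires, +2 burnt)
Step 2: cell (1,1)='F' (+7 fires, +8 burnt)
  -> target ignites at step 2
Step 3: cell (1,1)='.' (+3 fires, +7 burnt)
Step 4: cell (1,1)='.' (+1 fires, +3 burnt)
Step 5: cell (1,1)='.' (+0 fires, +1 burnt)
  fire out at step 5

2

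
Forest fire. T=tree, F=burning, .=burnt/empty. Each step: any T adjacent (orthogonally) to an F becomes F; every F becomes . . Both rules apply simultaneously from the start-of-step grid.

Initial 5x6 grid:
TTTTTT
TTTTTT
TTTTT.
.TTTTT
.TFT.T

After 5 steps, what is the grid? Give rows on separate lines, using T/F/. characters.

Step 1: 3 trees catch fire, 1 burn out
  TTTTTT
  TTTTTT
  TTTTT.
  .TFTTT
  .F.F.T
Step 2: 3 trees catch fire, 3 burn out
  TTTTTT
  TTTTTT
  TTFTT.
  .F.FTT
  .....T
Step 3: 4 trees catch fire, 3 burn out
  TTTTTT
  TTFTTT
  TF.FT.
  ....FT
  .....T
Step 4: 6 trees catch fire, 4 burn out
  TTFTTT
  TF.FTT
  F...F.
  .....F
  .....T
Step 5: 5 trees catch fire, 6 burn out
  TF.FTT
  F...FT
  ......
  ......
  .....F

TF.FTT
F...FT
......
......
.....F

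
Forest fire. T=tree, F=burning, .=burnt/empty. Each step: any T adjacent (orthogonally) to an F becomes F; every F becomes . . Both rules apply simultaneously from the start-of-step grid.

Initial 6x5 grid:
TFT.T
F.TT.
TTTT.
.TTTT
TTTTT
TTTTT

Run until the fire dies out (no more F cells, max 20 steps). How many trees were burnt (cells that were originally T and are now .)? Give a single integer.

Answer: 22

Derivation:
Step 1: +3 fires, +2 burnt (F count now 3)
Step 2: +2 fires, +3 burnt (F count now 2)
Step 3: +3 fires, +2 burnt (F count now 3)
Step 4: +3 fires, +3 burnt (F count now 3)
Step 5: +4 fires, +3 burnt (F count now 4)
Step 6: +4 fires, +4 burnt (F count now 4)
Step 7: +2 fires, +4 burnt (F count now 2)
Step 8: +1 fires, +2 burnt (F count now 1)
Step 9: +0 fires, +1 burnt (F count now 0)
Fire out after step 9
Initially T: 23, now '.': 29
Total burnt (originally-T cells now '.'): 22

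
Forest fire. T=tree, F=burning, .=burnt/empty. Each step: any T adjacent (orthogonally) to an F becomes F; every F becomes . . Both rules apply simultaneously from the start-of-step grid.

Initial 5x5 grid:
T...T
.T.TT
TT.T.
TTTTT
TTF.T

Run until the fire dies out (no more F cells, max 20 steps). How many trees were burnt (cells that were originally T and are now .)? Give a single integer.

Step 1: +2 fires, +1 burnt (F count now 2)
Step 2: +3 fires, +2 burnt (F count now 3)
Step 3: +4 fires, +3 burnt (F count now 4)
Step 4: +4 fires, +4 burnt (F count now 4)
Step 5: +1 fires, +4 burnt (F count now 1)
Step 6: +1 fires, +1 burnt (F count now 1)
Step 7: +0 fires, +1 burnt (F count now 0)
Fire out after step 7
Initially T: 16, now '.': 24
Total burnt (originally-T cells now '.'): 15

Answer: 15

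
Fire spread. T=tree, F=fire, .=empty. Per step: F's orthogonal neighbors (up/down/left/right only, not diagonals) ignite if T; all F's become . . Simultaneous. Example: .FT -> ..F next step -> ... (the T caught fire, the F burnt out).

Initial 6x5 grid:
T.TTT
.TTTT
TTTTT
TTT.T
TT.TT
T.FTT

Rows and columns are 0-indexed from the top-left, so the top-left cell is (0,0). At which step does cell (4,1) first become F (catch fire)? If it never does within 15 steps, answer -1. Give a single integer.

Step 1: cell (4,1)='T' (+1 fires, +1 burnt)
Step 2: cell (4,1)='T' (+2 fires, +1 burnt)
Step 3: cell (4,1)='T' (+1 fires, +2 burnt)
Step 4: cell (4,1)='T' (+1 fires, +1 burnt)
Step 5: cell (4,1)='T' (+1 fires, +1 burnt)
Step 6: cell (4,1)='T' (+2 fires, +1 burnt)
Step 7: cell (4,1)='T' (+3 fires, +2 burnt)
Step 8: cell (4,1)='T' (+4 fires, +3 burnt)
Step 9: cell (4,1)='T' (+4 fires, +4 burnt)
Step 10: cell (4,1)='F' (+2 fires, +4 burnt)
  -> target ignites at step 10
Step 11: cell (4,1)='.' (+1 fires, +2 burnt)
Step 12: cell (4,1)='.' (+1 fires, +1 burnt)
Step 13: cell (4,1)='.' (+0 fires, +1 burnt)
  fire out at step 13

10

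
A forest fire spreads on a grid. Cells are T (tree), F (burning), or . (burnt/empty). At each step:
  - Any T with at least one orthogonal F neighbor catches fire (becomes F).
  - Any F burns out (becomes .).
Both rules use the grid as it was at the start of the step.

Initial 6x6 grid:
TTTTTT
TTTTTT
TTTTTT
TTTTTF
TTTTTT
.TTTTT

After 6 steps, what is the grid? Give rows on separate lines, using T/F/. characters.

Step 1: 3 trees catch fire, 1 burn out
  TTTTTT
  TTTTTT
  TTTTTF
  TTTTF.
  TTTTTF
  .TTTTT
Step 2: 5 trees catch fire, 3 burn out
  TTTTTT
  TTTTTF
  TTTTF.
  TTTF..
  TTTTF.
  .TTTTF
Step 3: 6 trees catch fire, 5 burn out
  TTTTTF
  TTTTF.
  TTTF..
  TTF...
  TTTF..
  .TTTF.
Step 4: 6 trees catch fire, 6 burn out
  TTTTF.
  TTTF..
  TTF...
  TF....
  TTF...
  .TTF..
Step 5: 6 trees catch fire, 6 burn out
  TTTF..
  TTF...
  TF....
  F.....
  TF....
  .TF...
Step 6: 5 trees catch fire, 6 burn out
  TTF...
  TF....
  F.....
  ......
  F.....
  .F....

TTF...
TF....
F.....
......
F.....
.F....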